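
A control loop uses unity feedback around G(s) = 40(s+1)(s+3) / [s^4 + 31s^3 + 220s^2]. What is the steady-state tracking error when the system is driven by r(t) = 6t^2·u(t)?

Lowest-order denominator term is 220s^2, so the open loop has 2 poles at the origin → type 2 system.
K_a = lim_{s→0} s^2·G(s) = 40·1·3 / 220 = 6/11.
r(t) = 6t^2 gives R(s) = 12/s^3.
e_ss = 12/K_a = 12/(6/11) = 22.

22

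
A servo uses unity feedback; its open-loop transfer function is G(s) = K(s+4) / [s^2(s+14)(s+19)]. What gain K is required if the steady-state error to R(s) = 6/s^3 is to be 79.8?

5

System type = 2 (two poles at s=0).
K_a = lim_{s→0} s^2·G(s) = K·4 / (14·19) = (2/133)·K.
e_ss = 6/K_a = 79.8 ⇒ K_a = 10/133 ⇒ K = (10/133)/(2/133) = 5.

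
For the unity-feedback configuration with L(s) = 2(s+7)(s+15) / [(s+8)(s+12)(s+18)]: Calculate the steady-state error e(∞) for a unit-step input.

288/323

The open loop has no poles at the origin → type 0 system.
K_p = lim_{s→0} L(s) = 2·7·15 / (8·12·18) = 35/288.
e_ss = 1/(1 + K_p) = 1/(323/288) = 288/323.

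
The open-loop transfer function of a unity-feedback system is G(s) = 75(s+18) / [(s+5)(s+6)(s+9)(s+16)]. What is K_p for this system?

0.3125

G(s) has no factors of s in the denominator, so the system is type 0.
K_p = lim_{s→0} G(s) = 75·18 / (5·6·9·16) = 0.3125.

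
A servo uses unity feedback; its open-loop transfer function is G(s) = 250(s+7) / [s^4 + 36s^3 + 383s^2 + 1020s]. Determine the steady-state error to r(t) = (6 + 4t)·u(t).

408/175

The denominator has no term below 1020s — 1 pole at s=0, type 1. By superposition:
  • 6: tracked with zero error.
  • 4t: e_ss = 4/K_v with K_v=175/102 → 408/175.
Total e_ss = 408/175.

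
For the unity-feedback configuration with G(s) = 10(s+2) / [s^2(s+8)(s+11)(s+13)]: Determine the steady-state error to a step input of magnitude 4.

System type = 2 (two poles at s=0).
A type-2 system has K_p = ∞, so it tracks a step input with zero steady-state error.

0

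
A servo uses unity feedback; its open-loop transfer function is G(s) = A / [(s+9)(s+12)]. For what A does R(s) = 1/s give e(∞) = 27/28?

System type = 0 (no poles at s=0).
K_p = lim_{s→0} G(s) = A / (9·12) = (1/108)·A.
e_ss = 1/(1 + K_p) = 27/28 ⇒ 1 + (1/108)·A = 28/27 ⇒ A = 4.

4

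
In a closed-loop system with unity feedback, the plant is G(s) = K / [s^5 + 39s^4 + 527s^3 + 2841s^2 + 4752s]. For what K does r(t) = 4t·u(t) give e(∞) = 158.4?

120

Lowest-order denominator term is 4752s, so the open loop has 1 pole at the origin → type 1 system.
K_v = lim_{s→0} s·G(s) = K / 4752 = (1/4752)·K.
e_ss = 4/K_v = 158.4 ⇒ K_v = 5/198 ⇒ K = (5/198)/(1/4752) = 120.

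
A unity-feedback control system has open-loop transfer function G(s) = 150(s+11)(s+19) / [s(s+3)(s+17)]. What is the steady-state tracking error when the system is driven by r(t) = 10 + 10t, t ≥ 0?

17/1045

One free integrator in G(s): this is a type 1 system. Treating each term separately:
  • 10: tracked with zero error.
  • 10t: e_ss = 10/K_v with K_v=10450/17 → 17/1045.
Total e_ss = 17/1045.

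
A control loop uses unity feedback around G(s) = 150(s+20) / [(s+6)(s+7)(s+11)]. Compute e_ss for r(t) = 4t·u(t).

infinity

System type = 0 (no poles at s=0).
K_v = lim_{s→0} s·G(s) = 0; the steady-state error to this ramp input grows without bound.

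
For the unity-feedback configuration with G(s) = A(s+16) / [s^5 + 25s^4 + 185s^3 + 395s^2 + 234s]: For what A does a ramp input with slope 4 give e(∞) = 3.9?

15

The denominator has no term below 234s — 1 pole at s=0, type 1.
K_v = lim_{s→0} s·G(s) = A·16 / 234 = (8/117)·A.
e_ss = 4/K_v = 3.9 ⇒ K_v = 40/39 ⇒ A = (40/39)/(8/117) = 15.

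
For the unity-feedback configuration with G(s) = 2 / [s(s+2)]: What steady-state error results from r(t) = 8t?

The open loop has one pole at the origin → type 1 system.
K_v = lim_{s→0} s·G(s) = 2 / (2) = 1.
e_ss = 8/K_v = 8/1 = 8.

8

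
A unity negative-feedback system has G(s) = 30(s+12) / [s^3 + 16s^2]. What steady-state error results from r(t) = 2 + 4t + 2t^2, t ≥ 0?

8/45

Lowest-order denominator term is 16s^2, so the open loop has 2 poles at the origin → type 2 system. By superposition:
  • 2: tracked with zero error.
  • 4t: tracked with zero error.
  • 2t^2: e_ss = 4/K_a with K_a=22.5 → 8/45.
Total e_ss = 8/45.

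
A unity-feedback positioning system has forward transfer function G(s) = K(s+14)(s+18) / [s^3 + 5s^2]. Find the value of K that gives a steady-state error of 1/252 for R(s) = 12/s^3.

60

Lowest-order denominator term is 5s^2, so the open loop has 2 poles at the origin → type 2 system.
K_a = lim_{s→0} s^2·G(s) = K·14·18 / 5 = 50.4·K.
e_ss = 12/K_a = 1/252 ⇒ K_a = 3024 ⇒ K = 3024/50.4 = 60.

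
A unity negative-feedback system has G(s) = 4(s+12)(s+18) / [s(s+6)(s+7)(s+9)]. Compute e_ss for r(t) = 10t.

4.375

The open loop has one pole at the origin → type 1 system.
K_v = lim_{s→0} s·G(s) = 4·12·18 / (6·7·9) = 16/7.
e_ss = 10/K_v = 10/(16/7) = 4.375.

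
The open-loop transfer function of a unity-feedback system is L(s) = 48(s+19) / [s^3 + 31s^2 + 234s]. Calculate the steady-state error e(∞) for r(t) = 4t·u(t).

The denominator has no term below 234s — 1 pole at s=0, type 1.
K_v = lim_{s→0} s·L(s) = 48·19 / 234 = 152/39.
e_ss = 4/K_v = 4/(152/39) = 39/38.

39/38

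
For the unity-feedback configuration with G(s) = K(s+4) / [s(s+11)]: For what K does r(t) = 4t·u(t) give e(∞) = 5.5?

G(s) has one factor of s in the denominator, so the system is type 1.
K_v = lim_{s→0} s·G(s) = K·4 / (11) = (4/11)·K.
e_ss = 4/K_v = 5.5 ⇒ K_v = 8/11 ⇒ K = (8/11)/(4/11) = 2.

2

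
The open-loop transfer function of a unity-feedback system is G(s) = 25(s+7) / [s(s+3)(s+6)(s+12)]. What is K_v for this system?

One free integrator in G(s): this is a type 1 system.
K_v = lim_{s→0} s·G(s) = 25·7 / (3·6·12) = 175/216.

175/216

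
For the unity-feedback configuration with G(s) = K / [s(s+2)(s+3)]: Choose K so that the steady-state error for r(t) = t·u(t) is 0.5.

System type = 1 (one pole at s=0).
K_v = lim_{s→0} s·G(s) = K / (2·3) = (1/6)·K.
e_ss = 1/K_v = 0.5 ⇒ K_v = 2 ⇒ K = 2/(1/6) = 12.

12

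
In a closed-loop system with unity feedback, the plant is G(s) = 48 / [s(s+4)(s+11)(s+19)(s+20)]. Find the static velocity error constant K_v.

One free integrator in G(s): this is a type 1 system.
K_v = lim_{s→0} s·G(s) = 48 / (4·11·19·20) = 3/1045.

3/1045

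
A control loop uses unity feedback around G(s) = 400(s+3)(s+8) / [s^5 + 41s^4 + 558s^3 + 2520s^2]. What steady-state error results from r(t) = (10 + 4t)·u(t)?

0

Factoring s^2 from the denominator leaves a polynomial with constant term 2520, so the system is type 2. By superposition:
  • 10: tracked with zero error.
  • 4t: tracked with zero error.
Total e_ss = 0.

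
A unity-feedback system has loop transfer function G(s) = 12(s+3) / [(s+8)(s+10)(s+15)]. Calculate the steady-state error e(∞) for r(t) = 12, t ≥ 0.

System type = 0 (no poles at s=0).
K_p = lim_{s→0} G(s) = 12·3 / (8·10·15) = 0.03.
e_ss = 12/(1 + K_p) = 12/1.03 = 1200/103.

1200/103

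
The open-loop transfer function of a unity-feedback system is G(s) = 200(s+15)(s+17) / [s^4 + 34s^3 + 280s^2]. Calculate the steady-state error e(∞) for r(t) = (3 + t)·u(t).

0

Factoring s^2 from the denominator leaves a polynomial with constant term 280, so the system is type 2. Treating each term separately:
  • 3: tracked with zero error.
  • t: tracked with zero error.
Total e_ss = 0.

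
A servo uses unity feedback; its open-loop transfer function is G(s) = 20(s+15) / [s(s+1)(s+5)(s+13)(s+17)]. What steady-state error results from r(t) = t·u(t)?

G(s) has one factor of s in the denominator, so the system is type 1.
K_v = lim_{s→0} s·G(s) = 20·15 / (1·5·13·17) = 60/221.
e_ss = 1/K_v = 1/(60/221) = 221/60.

221/60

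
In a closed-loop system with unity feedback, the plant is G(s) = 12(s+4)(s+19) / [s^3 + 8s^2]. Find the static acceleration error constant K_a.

114

Factoring s^2 from the denominator leaves a polynomial with constant term 8, so the system is type 2.
K_a = lim_{s→0} s^2·G(s) = 12·4·19 / 8 = 114.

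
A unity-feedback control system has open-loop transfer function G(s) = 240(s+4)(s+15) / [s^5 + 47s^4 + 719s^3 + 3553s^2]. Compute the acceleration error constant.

14400/3553

The denominator has no term below 3553s^2 — 2 poles at s=0, type 2.
K_a = lim_{s→0} s^2·G(s) = 240·4·15 / 3553 = 14400/3553.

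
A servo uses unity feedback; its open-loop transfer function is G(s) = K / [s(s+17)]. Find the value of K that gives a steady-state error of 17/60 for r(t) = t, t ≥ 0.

The open loop has one pole at the origin → type 1 system.
K_v = lim_{s→0} s·G(s) = K / (17) = (1/17)·K.
e_ss = 1/K_v = 17/60 ⇒ K_v = 60/17 ⇒ K = (60/17)/(1/17) = 60.

60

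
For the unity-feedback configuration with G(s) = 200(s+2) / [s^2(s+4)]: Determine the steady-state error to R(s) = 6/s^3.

0.06

The open loop has two poles at the origin → type 2 system.
K_a = lim_{s→0} s^2·G(s) = 200·2 / (4) = 100.
r(t) = 3t^2 gives R(s) = 6/s^3.
e_ss = 6/K_a = 6/100 = 0.06.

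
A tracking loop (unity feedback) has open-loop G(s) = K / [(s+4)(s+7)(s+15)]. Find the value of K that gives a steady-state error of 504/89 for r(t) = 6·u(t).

25

System type = 0 (no poles at s=0).
K_p = lim_{s→0} G(s) = K / (4·7·15) = (1/420)·K.
e_ss = 6/(1 + K_p) = 504/89 ⇒ 1 + (1/420)·K = 89/84 ⇒ K = 25.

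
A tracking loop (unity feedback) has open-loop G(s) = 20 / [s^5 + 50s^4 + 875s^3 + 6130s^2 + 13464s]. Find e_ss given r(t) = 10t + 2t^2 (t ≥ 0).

infinity

The denominator has no term below 13464s — 1 pole at s=0, type 1. Taking each input component in turn:
  • 10t: e_ss = 10/K_v with K_v=5/3366 → 6732.
  • 2t^2: a type-1 system cannot track it, e_ss → ∞.
The unbounded component dominates.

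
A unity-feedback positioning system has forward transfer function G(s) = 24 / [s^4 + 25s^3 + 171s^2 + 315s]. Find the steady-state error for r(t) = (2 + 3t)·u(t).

The denominator has no term below 315s — 1 pole at s=0, type 1. By superposition:
  • 2: tracked with zero error.
  • 3t: e_ss = 3/K_v with K_v=8/105 → 39.375.
Total e_ss = 39.375.

39.375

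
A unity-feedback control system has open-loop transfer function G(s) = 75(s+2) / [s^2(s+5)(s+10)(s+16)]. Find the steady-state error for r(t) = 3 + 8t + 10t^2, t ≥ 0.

The open loop has two poles at the origin → type 2 system. Taking each input component in turn:
  • 3: tracked with zero error.
  • 8t: tracked with zero error.
  • 10t^2: e_ss = 20/K_a with K_a=0.1875 → 320/3.
Total e_ss = 320/3.

320/3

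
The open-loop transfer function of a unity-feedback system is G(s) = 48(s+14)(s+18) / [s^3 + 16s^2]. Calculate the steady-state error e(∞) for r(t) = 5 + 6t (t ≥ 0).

0

Lowest-order denominator term is 16s^2, so the open loop has 2 poles at the origin → type 2 system. Taking each input component in turn:
  • 5: tracked with zero error.
  • 6t: tracked with zero error.
Total e_ss = 0.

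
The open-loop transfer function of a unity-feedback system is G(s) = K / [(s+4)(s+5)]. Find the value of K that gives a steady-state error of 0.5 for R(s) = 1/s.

G(s) has no factors of s in the denominator, so the system is type 0.
K_p = lim_{s→0} G(s) = K / (4·5) = 0.05·K.
e_ss = 1/(1 + K_p) = 0.5 ⇒ 1 + 0.05·K = 2 ⇒ K = 20.

20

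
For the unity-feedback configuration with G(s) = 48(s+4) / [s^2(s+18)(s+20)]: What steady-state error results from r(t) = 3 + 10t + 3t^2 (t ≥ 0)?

Two free integrators in G(s): this is a type 2 system. By superposition:
  • 3: tracked with zero error.
  • 10t: tracked with zero error.
  • 3t^2: e_ss = 6/K_a with K_a=8/15 → 11.25.
Total e_ss = 11.25.

11.25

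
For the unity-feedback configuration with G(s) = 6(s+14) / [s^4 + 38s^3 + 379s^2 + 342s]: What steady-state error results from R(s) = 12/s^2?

342/7

Lowest-order denominator term is 342s, so the open loop has 1 pole at the origin → type 1 system.
K_v = lim_{s→0} s·G(s) = 6·14 / 342 = 14/57.
e_ss = 12/K_v = 12/(14/57) = 342/7.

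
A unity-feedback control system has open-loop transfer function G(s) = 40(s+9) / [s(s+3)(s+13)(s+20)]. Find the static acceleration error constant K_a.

The open loop has one pole at the origin → type 1 system.
K_a = lim_{s→0} s^2·G(s) = 0 (the extra factor of s kills the finite limit).

0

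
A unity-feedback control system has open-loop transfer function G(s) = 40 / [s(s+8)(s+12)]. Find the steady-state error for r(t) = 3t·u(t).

7.2

One free integrator in G(s): this is a type 1 system.
K_v = lim_{s→0} s·G(s) = 40 / (8·12) = 5/12.
e_ss = 3/K_v = 3/(5/12) = 7.2.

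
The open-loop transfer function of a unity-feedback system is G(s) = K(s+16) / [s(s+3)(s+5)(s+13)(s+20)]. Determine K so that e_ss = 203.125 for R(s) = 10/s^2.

System type = 1 (one pole at s=0).
K_v = lim_{s→0} s·G(s) = K·16 / (3·5·13·20) = (4/975)·K.
e_ss = 10/K_v = 203.125 ⇒ K_v = 16/325 ⇒ K = (16/325)/(4/975) = 12.

12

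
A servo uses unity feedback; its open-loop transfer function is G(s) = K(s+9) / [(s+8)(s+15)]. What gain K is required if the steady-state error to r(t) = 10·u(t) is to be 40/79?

G(s) has no factors of s in the denominator, so the system is type 0.
K_p = lim_{s→0} G(s) = K·9 / (8·15) = 0.075·K.
e_ss = 10/(1 + K_p) = 40/79 ⇒ 1 + 0.075·K = 19.75 ⇒ K = 250.

250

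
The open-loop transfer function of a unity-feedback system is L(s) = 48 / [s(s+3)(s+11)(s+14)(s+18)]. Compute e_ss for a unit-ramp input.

173.25

The open loop has one pole at the origin → type 1 system.
K_v = lim_{s→0} s·L(s) = 48 / (3·11·14·18) = 4/693.
e_ss = 1/K_v = 1/(4/693) = 173.25.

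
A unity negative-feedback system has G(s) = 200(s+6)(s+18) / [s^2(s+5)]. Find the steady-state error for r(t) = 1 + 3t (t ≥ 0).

0

G(s) has two factors of s in the denominator, so the system is type 2. Treating each term separately:
  • 1: tracked with zero error.
  • 3t: tracked with zero error.
Total e_ss = 0.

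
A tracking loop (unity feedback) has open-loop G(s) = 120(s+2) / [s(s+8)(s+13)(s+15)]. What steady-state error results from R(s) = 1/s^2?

6.5

System type = 1 (one pole at s=0).
K_v = lim_{s→0} s·G(s) = 120·2 / (8·13·15) = 2/13.
e_ss = 1/K_v = 1/(2/13) = 6.5.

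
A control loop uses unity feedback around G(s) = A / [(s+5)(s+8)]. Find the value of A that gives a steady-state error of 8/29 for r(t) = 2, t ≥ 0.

250

System type = 0 (no poles at s=0).
K_p = lim_{s→0} G(s) = A / (5·8) = 0.025·A.
e_ss = 2/(1 + K_p) = 8/29 ⇒ 1 + 0.025·A = 7.25 ⇒ A = 250.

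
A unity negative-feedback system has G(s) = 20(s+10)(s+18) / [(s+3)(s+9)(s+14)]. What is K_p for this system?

G(s) has no factors of s in the denominator, so the system is type 0.
K_p = lim_{s→0} G(s) = 20·10·18 / (3·9·14) = 200/21.

200/21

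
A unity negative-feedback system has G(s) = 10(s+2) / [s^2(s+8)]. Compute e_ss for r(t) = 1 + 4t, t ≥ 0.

0

The open loop has two poles at the origin → type 2 system. Taking each input component in turn:
  • 1: tracked with zero error.
  • 4t: tracked with zero error.
Total e_ss = 0.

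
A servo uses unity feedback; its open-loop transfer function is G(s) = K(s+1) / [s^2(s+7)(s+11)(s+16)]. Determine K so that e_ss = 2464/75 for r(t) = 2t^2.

150

System type = 2 (two poles at s=0).
K_a = lim_{s→0} s^2·G(s) = K·1 / (7·11·16) = (1/1232)·K.
e_ss = 4/K_a = 2464/75 ⇒ K_a = 75/616 ⇒ K = (75/616)/(1/1232) = 150.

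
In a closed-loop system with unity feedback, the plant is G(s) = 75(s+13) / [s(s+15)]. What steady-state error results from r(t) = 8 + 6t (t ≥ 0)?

G(s) has one factor of s in the denominator, so the system is type 1. Treating each term separately:
  • 8: tracked with zero error.
  • 6t: e_ss = 6/K_v with K_v=65 → 6/65.
Total e_ss = 6/65.

6/65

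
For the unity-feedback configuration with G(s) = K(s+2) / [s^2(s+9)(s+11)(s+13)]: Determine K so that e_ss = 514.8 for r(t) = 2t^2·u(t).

5

G(s) has two factors of s in the denominator, so the system is type 2.
K_a = lim_{s→0} s^2·G(s) = K·2 / (9·11·13) = (2/1287)·K.
e_ss = 4/K_a = 514.8 ⇒ K_a = 10/1287 ⇒ K = (10/1287)/(2/1287) = 5.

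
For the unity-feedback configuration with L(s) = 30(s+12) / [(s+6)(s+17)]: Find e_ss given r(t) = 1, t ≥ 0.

L(s) has no factors of s in the denominator, so the system is type 0.
K_p = lim_{s→0} L(s) = 30·12 / (6·17) = 60/17.
e_ss = 1/(1 + K_p) = 1/(77/17) = 17/77.

17/77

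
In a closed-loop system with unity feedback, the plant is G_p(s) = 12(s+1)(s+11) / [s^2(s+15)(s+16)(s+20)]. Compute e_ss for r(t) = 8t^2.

6400/11

System type = 2 (two poles at s=0).
K_a = lim_{s→0} s^2·G_p(s) = 12·1·11 / (15·16·20) = 0.0275.
r(t) = 8t^2 gives R(s) = 16/s^3.
e_ss = 16/K_a = 16/0.0275 = 6400/11.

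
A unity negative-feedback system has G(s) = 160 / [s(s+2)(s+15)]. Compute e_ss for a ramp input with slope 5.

0.9375

One free integrator in G(s): this is a type 1 system.
K_v = lim_{s→0} s·G(s) = 160 / (2·15) = 16/3.
e_ss = 5/K_v = 5/(16/3) = 0.9375.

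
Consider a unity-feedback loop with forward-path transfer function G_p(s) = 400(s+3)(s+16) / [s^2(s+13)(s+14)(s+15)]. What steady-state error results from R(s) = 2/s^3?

Two free integrators in G_p(s): this is a type 2 system.
K_a = lim_{s→0} s^2·G_p(s) = 400·3·16 / (13·14·15) = 640/91.
r(t) = t^2 gives R(s) = 2/s^3.
e_ss = 2/K_a = 2/(640/91) = 91/320.

91/320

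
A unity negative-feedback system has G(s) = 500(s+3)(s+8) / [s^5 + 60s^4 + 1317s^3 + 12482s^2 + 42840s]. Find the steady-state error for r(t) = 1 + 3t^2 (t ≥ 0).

infinity

Lowest-order denominator term is 42840s, so the open loop has 1 pole at the origin → type 1 system. By superposition:
  • 1: tracked with zero error.
  • 3t^2: a type-1 system cannot track it, e_ss → ∞.
The unbounded component dominates.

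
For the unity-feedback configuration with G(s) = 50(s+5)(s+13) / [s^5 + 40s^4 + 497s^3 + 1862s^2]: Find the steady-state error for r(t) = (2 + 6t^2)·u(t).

Lowest-order denominator term is 1862s^2, so the open loop has 2 poles at the origin → type 2 system. Treating each term separately:
  • 2: tracked with zero error.
  • 6t^2: e_ss = 12/K_a with K_a=1625/931 → 11172/1625.
Total e_ss = 11172/1625.

11172/1625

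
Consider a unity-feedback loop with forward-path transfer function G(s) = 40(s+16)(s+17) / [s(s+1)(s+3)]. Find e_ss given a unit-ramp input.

3/10880

The open loop has one pole at the origin → type 1 system.
K_v = lim_{s→0} s·G(s) = 40·16·17 / (1·3) = 10880/3.
e_ss = 1/K_v = 1/(10880/3) = 3/10880.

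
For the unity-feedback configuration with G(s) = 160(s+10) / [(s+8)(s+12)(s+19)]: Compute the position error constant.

50/57

No free integrators in G(s): this is a type 0 system.
K_p = lim_{s→0} G(s) = 160·10 / (8·12·19) = 50/57.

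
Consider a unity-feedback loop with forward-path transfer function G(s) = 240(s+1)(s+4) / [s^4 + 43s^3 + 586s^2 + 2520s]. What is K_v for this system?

Factoring s from the denominator leaves a polynomial with constant term 2520, so the system is type 1.
K_v = lim_{s→0} s·G(s) = 240·1·4 / 2520 = 8/21.

8/21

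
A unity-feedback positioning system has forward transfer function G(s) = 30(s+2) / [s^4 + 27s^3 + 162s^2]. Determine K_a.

Lowest-order denominator term is 162s^2, so the open loop has 2 poles at the origin → type 2 system.
K_a = lim_{s→0} s^2·G(s) = 30·2 / 162 = 10/27.

10/27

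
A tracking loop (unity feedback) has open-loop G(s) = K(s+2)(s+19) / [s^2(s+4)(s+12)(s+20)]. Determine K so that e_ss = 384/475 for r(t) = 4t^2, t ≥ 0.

250

The open loop has two poles at the origin → type 2 system.
K_a = lim_{s→0} s^2·G(s) = K·2·19 / (4·12·20) = (19/480)·K.
e_ss = 8/K_a = 384/475 ⇒ K_a = 475/48 ⇒ K = (475/48)/(19/480) = 250.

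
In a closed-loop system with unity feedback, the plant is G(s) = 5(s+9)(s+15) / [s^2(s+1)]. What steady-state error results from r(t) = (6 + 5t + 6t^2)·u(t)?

4/225

Two free integrators in G(s): this is a type 2 system. Taking each input component in turn:
  • 6: tracked with zero error.
  • 5t: tracked with zero error.
  • 6t^2: e_ss = 12/K_a with K_a=675 → 4/225.
Total e_ss = 4/225.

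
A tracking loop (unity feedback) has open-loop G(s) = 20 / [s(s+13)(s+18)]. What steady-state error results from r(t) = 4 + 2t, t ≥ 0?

One free integrator in G(s): this is a type 1 system. Taking each input component in turn:
  • 4: tracked with zero error.
  • 2t: e_ss = 2/K_v with K_v=10/117 → 23.4.
Total e_ss = 23.4.

23.4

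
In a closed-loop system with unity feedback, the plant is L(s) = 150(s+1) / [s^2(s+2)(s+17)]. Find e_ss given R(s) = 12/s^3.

2.72

The open loop has two poles at the origin → type 2 system.
K_a = lim_{s→0} s^2·L(s) = 150·1 / (2·17) = 75/17.
r(t) = 6t^2 gives R(s) = 12/s^3.
e_ss = 12/K_a = 12/(75/17) = 2.72.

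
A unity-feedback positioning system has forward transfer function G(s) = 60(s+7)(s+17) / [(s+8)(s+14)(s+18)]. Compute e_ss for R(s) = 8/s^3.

G(s) has no factors of s in the denominator, so the system is type 0.
For a type-0 system K_a = 0, so e_ss to a parabolic input is unbounded.

infinity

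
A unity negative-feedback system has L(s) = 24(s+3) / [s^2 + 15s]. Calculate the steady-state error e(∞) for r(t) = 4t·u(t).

5/6

Lowest-order denominator term is 15s, so the open loop has 1 pole at the origin → type 1 system.
K_v = lim_{s→0} s·L(s) = 24·3 / 15 = 4.8.
e_ss = 4/K_v = 4/4.8 = 5/6.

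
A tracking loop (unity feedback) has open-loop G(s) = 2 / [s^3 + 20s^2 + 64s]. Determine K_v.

Lowest-order denominator term is 64s, so the open loop has 1 pole at the origin → type 1 system.
K_v = lim_{s→0} s·G(s) = 2 / 64 = 1/32.

1/32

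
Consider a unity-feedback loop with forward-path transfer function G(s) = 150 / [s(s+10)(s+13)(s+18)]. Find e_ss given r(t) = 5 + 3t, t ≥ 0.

One free integrator in G(s): this is a type 1 system. Taking each input component in turn:
  • 5: tracked with zero error.
  • 3t: e_ss = 3/K_v with K_v=5/78 → 46.8.
Total e_ss = 46.8.

46.8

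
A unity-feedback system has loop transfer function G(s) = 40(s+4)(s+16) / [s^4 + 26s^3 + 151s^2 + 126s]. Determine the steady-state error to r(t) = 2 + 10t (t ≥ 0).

Factoring s from the denominator leaves a polynomial with constant term 126, so the system is type 1. Treating each term separately:
  • 2: tracked with zero error.
  • 10t: e_ss = 10/K_v with K_v=1280/63 → 63/128.
Total e_ss = 63/128.

63/128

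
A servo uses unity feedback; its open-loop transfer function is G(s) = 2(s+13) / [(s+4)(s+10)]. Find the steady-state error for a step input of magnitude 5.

100/33

G(s) has no factors of s in the denominator, so the system is type 0.
K_p = lim_{s→0} G(s) = 2·13 / (4·10) = 0.65.
e_ss = 5/(1 + K_p) = 5/1.65 = 100/33.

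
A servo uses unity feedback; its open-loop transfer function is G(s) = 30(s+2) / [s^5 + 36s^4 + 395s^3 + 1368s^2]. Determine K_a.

5/114

Lowest-order denominator term is 1368s^2, so the open loop has 2 poles at the origin → type 2 system.
K_a = lim_{s→0} s^2·G(s) = 30·2 / 1368 = 5/114.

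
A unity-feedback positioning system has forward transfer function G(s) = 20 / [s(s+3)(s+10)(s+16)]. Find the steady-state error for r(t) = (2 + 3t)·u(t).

72

The open loop has one pole at the origin → type 1 system. By superposition:
  • 2: tracked with zero error.
  • 3t: e_ss = 3/K_v with K_v=1/24 → 72.
Total e_ss = 72.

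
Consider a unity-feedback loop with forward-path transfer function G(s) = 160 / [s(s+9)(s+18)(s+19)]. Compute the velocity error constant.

The open loop has one pole at the origin → type 1 system.
K_v = lim_{s→0} s·G(s) = 160 / (9·18·19) = 80/1539.

80/1539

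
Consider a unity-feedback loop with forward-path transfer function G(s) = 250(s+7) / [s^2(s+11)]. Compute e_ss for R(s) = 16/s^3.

Two free integrators in G(s): this is a type 2 system.
K_a = lim_{s→0} s^2·G(s) = 250·7 / (11) = 1750/11.
r(t) = 8t^2 gives R(s) = 16/s^3.
e_ss = 16/K_a = 16/(1750/11) = 88/875.

88/875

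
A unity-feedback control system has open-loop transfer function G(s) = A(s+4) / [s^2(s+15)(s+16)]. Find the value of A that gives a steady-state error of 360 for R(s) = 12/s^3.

2

G(s) has two factors of s in the denominator, so the system is type 2.
K_a = lim_{s→0} s^2·G(s) = A·4 / (15·16) = (1/60)·A.
e_ss = 12/K_a = 360 ⇒ K_a = 1/30 ⇒ A = (1/30)/(1/60) = 2.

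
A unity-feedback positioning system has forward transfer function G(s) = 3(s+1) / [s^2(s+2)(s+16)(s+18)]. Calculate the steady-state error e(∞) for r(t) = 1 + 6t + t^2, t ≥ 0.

Two free integrators in G(s): this is a type 2 system. Treating each term separately:
  • 1: tracked with zero error.
  • 6t: tracked with zero error.
  • t^2: e_ss = 2/K_a with K_a=1/192 → 384.
Total e_ss = 384.

384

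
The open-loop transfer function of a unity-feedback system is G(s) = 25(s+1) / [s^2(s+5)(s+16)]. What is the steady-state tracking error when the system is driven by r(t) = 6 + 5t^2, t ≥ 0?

32

Two free integrators in G(s): this is a type 2 system. Treating each term separately:
  • 6: tracked with zero error.
  • 5t^2: e_ss = 10/K_a with K_a=0.3125 → 32.
Total e_ss = 32.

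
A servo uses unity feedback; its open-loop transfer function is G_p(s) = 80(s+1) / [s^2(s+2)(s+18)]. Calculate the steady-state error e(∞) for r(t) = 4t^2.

3.6

The open loop has two poles at the origin → type 2 system.
K_a = lim_{s→0} s^2·G_p(s) = 80·1 / (2·18) = 20/9.
r(t) = 4t^2 gives R(s) = 8/s^3.
e_ss = 8/K_a = 8/(20/9) = 3.6.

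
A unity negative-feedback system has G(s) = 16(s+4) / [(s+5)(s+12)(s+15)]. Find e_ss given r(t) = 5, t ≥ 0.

1125/241

System type = 0 (no poles at s=0).
K_p = lim_{s→0} G(s) = 16·4 / (5·12·15) = 16/225.
e_ss = 5/(1 + K_p) = 5/(241/225) = 1125/241.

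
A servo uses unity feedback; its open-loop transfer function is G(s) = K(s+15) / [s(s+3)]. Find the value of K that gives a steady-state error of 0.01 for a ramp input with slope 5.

100

G(s) has one factor of s in the denominator, so the system is type 1.
K_v = lim_{s→0} s·G(s) = K·15 / (3) = 5·K.
e_ss = 5/K_v = 0.01 ⇒ K_v = 500 ⇒ K = 500/5 = 100.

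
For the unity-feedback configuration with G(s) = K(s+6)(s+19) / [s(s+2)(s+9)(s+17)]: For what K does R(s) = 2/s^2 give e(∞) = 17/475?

150

System type = 1 (one pole at s=0).
K_v = lim_{s→0} s·G(s) = K·6·19 / (2·9·17) = (19/51)·K.
e_ss = 2/K_v = 17/475 ⇒ K_v = 950/17 ⇒ K = (950/17)/(19/51) = 150.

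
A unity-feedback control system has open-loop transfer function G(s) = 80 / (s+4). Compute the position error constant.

20

The open loop has no poles at the origin → type 0 system.
K_p = lim_{s→0} G(s) = 80 / (4) = 20.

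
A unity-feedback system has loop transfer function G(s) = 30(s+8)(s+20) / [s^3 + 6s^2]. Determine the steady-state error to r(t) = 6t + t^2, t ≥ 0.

0.0025

The denominator has no term below 6s^2 — 2 poles at s=0, type 2. Treating each term separately:
  • 6t: tracked with zero error.
  • t^2: e_ss = 2/K_a with K_a=800 → 0.0025.
Total e_ss = 0.0025.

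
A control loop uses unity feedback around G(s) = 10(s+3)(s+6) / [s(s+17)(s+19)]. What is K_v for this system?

180/323

System type = 1 (one pole at s=0).
K_v = lim_{s→0} s·G(s) = 10·3·6 / (17·19) = 180/323.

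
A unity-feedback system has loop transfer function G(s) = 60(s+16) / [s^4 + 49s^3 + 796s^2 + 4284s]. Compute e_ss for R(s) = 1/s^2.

The denominator has no term below 4284s — 1 pole at s=0, type 1.
K_v = lim_{s→0} s·G(s) = 60·16 / 4284 = 80/357.
e_ss = 1/K_v = 1/(80/357) = 4.4625.

4.4625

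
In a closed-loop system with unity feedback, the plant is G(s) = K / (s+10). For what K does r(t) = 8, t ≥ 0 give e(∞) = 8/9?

System type = 0 (no poles at s=0).
K_p = lim_{s→0} G(s) = K / (10) = 0.1·K.
e_ss = 8/(1 + K_p) = 8/9 ⇒ 1 + 0.1·K = 9 ⇒ K = 80.

80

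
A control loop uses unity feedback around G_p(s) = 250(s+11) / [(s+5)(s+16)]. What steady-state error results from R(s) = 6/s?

The open loop has no poles at the origin → type 0 system.
K_p = lim_{s→0} G_p(s) = 250·11 / (5·16) = 34.375.
e_ss = 6/(1 + K_p) = 6/35.375 = 48/283.

48/283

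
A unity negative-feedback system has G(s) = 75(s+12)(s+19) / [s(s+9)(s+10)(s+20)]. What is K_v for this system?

One free integrator in G(s): this is a type 1 system.
K_v = lim_{s→0} s·G(s) = 75·12·19 / (9·10·20) = 9.5.

9.5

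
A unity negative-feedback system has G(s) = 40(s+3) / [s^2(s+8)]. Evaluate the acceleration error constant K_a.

15

Two free integrators in G(s): this is a type 2 system.
K_a = lim_{s→0} s^2·G(s) = 40·3 / (8) = 15.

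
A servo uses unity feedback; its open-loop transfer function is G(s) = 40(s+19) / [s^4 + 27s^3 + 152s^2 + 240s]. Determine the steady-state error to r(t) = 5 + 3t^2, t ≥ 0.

Lowest-order denominator term is 240s, so the open loop has 1 pole at the origin → type 1 system. Treating each term separately:
  • 5: tracked with zero error.
  • 3t^2: a type-1 system cannot track it, e_ss → ∞.
The unbounded component dominates.

infinity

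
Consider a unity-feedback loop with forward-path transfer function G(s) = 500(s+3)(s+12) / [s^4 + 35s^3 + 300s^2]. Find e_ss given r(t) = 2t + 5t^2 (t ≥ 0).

1/6

The denominator has no term below 300s^2 — 2 poles at s=0, type 2. Treating each term separately:
  • 2t: tracked with zero error.
  • 5t^2: e_ss = 10/K_a with K_a=60 → 1/6.
Total e_ss = 1/6.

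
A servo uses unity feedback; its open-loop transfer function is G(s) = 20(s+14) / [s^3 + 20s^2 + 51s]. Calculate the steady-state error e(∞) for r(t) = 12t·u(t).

The denominator has no term below 51s — 1 pole at s=0, type 1.
K_v = lim_{s→0} s·G(s) = 20·14 / 51 = 280/51.
e_ss = 12/K_v = 12/(280/51) = 153/70.

153/70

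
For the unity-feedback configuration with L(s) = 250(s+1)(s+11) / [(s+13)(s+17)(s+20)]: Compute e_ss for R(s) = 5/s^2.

System type = 0 (no poles at s=0).
For a type-0 system K_v = 0, so e_ss to a ramp input is unbounded.

infinity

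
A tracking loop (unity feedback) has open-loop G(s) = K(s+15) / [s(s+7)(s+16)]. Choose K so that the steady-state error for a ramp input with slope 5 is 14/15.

One free integrator in G(s): this is a type 1 system.
K_v = lim_{s→0} s·G(s) = K·15 / (7·16) = (15/112)·K.
e_ss = 5/K_v = 14/15 ⇒ K_v = 75/14 ⇒ K = (75/14)/(15/112) = 40.

40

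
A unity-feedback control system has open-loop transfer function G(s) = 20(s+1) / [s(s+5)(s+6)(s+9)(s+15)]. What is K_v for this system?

2/405

One free integrator in G(s): this is a type 1 system.
K_v = lim_{s→0} s·G(s) = 20·1 / (5·6·9·15) = 2/405.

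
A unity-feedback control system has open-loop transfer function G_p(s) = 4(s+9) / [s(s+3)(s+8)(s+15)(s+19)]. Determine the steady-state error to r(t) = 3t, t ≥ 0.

System type = 1 (one pole at s=0).
K_v = lim_{s→0} s·G_p(s) = 4·9 / (3·8·15·19) = 1/190.
e_ss = 3/K_v = 3/(1/190) = 570.

570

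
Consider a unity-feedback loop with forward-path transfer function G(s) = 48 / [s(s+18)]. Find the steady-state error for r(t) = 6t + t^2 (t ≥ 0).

G(s) has one factor of s in the denominator, so the system is type 1. Taking each input component in turn:
  • 6t: e_ss = 6/K_v with K_v=8/3 → 2.25.
  • t^2: a type-1 system cannot track it, e_ss → ∞.
The unbounded component dominates.

infinity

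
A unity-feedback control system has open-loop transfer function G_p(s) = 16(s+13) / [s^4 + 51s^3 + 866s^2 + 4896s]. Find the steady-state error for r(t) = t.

306/13

The denominator has no term below 4896s — 1 pole at s=0, type 1.
K_v = lim_{s→0} s·G_p(s) = 16·13 / 4896 = 13/306.
e_ss = 1/K_v = 1/(13/306) = 306/13.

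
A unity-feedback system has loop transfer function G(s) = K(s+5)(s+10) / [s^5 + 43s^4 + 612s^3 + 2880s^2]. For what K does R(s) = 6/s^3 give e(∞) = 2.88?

120

Factoring s^2 from the denominator leaves a polynomial with constant term 2880, so the system is type 2.
K_a = lim_{s→0} s^2·G(s) = K·5·10 / 2880 = (5/288)·K.
e_ss = 6/K_a = 2.88 ⇒ K_a = 25/12 ⇒ K = (25/12)/(5/288) = 120.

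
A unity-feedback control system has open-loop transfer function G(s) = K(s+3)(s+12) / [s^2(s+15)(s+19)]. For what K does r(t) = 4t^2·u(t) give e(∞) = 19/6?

System type = 2 (two poles at s=0).
K_a = lim_{s→0} s^2·G(s) = K·3·12 / (15·19) = (12/95)·K.
e_ss = 8/K_a = 19/6 ⇒ K_a = 48/19 ⇒ K = (48/19)/(12/95) = 20.

20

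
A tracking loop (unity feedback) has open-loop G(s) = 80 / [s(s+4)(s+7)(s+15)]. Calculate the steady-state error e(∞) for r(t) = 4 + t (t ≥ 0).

5.25

G(s) has one factor of s in the denominator, so the system is type 1. Taking each input component in turn:
  • 4: tracked with zero error.
  • t: e_ss = 1/K_v with K_v=4/21 → 5.25.
Total e_ss = 5.25.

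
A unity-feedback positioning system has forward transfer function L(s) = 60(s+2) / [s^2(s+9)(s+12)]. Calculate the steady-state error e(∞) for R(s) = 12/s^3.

10.8

L(s) has two factors of s in the denominator, so the system is type 2.
K_a = lim_{s→0} s^2·L(s) = 60·2 / (9·12) = 10/9.
r(t) = 6t^2 gives R(s) = 12/s^3.
e_ss = 12/K_a = 12/(10/9) = 10.8.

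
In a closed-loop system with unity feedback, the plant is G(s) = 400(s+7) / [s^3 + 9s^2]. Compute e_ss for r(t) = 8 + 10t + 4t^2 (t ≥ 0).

Lowest-order denominator term is 9s^2, so the open loop has 2 poles at the origin → type 2 system. Taking each input component in turn:
  • 8: tracked with zero error.
  • 10t: tracked with zero error.
  • 4t^2: e_ss = 8/K_a with K_a=2800/9 → 9/350.
Total e_ss = 9/350.

9/350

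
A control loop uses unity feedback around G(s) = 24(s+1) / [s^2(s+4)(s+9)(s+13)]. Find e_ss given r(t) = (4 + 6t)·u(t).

System type = 2 (two poles at s=0). Taking each input component in turn:
  • 4: tracked with zero error.
  • 6t: tracked with zero error.
Total e_ss = 0.

0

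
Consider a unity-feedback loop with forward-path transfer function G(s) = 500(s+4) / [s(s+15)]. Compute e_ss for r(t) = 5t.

0.0375

One free integrator in G(s): this is a type 1 system.
K_v = lim_{s→0} s·G(s) = 500·4 / (15) = 400/3.
e_ss = 5/K_v = 5/(400/3) = 0.0375.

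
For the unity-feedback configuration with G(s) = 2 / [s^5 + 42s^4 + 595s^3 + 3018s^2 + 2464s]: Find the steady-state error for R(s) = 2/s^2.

Factoring s from the denominator leaves a polynomial with constant term 2464, so the system is type 1.
K_v = lim_{s→0} s·G(s) = 2 / 2464 = 1/1232.
e_ss = 2/K_v = 2/(1/1232) = 2464.

2464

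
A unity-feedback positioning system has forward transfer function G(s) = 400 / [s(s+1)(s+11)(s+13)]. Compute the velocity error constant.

400/143

The open loop has one pole at the origin → type 1 system.
K_v = lim_{s→0} s·G(s) = 400 / (1·11·13) = 400/143.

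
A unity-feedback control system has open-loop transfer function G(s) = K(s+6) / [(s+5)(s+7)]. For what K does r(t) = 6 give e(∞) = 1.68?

No free integrators in G(s): this is a type 0 system.
K_p = lim_{s→0} G(s) = K·6 / (5·7) = (6/35)·K.
e_ss = 6/(1 + K_p) = 1.68 ⇒ 1 + (6/35)·K = 25/7 ⇒ K = 15.

15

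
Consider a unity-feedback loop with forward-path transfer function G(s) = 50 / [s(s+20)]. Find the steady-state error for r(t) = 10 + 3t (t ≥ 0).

1.2

System type = 1 (one pole at s=0). By superposition:
  • 10: tracked with zero error.
  • 3t: e_ss = 3/K_v with K_v=2.5 → 1.2.
Total e_ss = 1.2.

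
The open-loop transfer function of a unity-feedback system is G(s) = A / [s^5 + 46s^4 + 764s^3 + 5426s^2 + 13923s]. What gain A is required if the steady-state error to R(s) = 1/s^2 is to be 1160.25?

Factoring s from the denominator leaves a polynomial with constant term 13923, so the system is type 1.
K_v = lim_{s→0} s·G(s) = A / 13923 = (1/13923)·A.
e_ss = 1/K_v = 1160.25 ⇒ K_v = 4/4641 ⇒ A = (4/4641)/(1/13923) = 12.

12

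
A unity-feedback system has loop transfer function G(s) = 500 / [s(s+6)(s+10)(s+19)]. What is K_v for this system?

25/57

System type = 1 (one pole at s=0).
K_v = lim_{s→0} s·G(s) = 500 / (6·10·19) = 25/57.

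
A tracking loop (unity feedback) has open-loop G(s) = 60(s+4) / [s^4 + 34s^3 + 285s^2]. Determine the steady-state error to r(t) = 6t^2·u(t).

14.25

Lowest-order denominator term is 285s^2, so the open loop has 2 poles at the origin → type 2 system.
K_a = lim_{s→0} s^2·G(s) = 60·4 / 285 = 16/19.
r(t) = 6t^2 gives R(s) = 12/s^3.
e_ss = 12/K_a = 12/(16/19) = 14.25.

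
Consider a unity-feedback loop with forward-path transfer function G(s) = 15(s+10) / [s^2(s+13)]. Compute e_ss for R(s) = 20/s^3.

26/15

System type = 2 (two poles at s=0).
K_a = lim_{s→0} s^2·G(s) = 15·10 / (13) = 150/13.
r(t) = 10t^2 gives R(s) = 20/s^3.
e_ss = 20/K_a = 20/(150/13) = 26/15.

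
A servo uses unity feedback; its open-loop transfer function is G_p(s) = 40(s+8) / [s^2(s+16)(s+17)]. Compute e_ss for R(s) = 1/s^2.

0

Two free integrators in G_p(s): this is a type 2 system.
A type-2 system has K_v = ∞, so it tracks a ramp input with zero steady-state error.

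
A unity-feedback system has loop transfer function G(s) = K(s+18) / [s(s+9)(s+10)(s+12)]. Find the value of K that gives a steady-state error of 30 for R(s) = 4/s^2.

The open loop has one pole at the origin → type 1 system.
K_v = lim_{s→0} s·G(s) = K·18 / (9·10·12) = (1/60)·K.
e_ss = 4/K_v = 30 ⇒ K_v = 2/15 ⇒ K = (2/15)/(1/60) = 8.

8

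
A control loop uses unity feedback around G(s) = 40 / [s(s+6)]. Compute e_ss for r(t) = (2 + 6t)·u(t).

System type = 1 (one pole at s=0). Taking each input component in turn:
  • 2: tracked with zero error.
  • 6t: e_ss = 6/K_v with K_v=20/3 → 0.9.
Total e_ss = 0.9.

0.9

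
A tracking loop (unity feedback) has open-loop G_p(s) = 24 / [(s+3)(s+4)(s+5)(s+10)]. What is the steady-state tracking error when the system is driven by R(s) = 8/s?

100/13

The open loop has no poles at the origin → type 0 system.
K_p = lim_{s→0} G_p(s) = 24 / (3·4·5·10) = 0.04.
e_ss = 8/(1 + K_p) = 8/1.04 = 100/13.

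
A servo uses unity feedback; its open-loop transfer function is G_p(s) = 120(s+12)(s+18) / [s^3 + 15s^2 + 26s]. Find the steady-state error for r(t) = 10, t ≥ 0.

Lowest-order denominator term is 26s, so the open loop has 1 pole at the origin → type 1 system.
A type-1 system has K_p = ∞, so it tracks a step input with zero steady-state error.

0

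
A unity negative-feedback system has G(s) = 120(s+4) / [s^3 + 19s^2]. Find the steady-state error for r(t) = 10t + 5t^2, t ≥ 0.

The denominator has no term below 19s^2 — 2 poles at s=0, type 2. Taking each input component in turn:
  • 10t: tracked with zero error.
  • 5t^2: e_ss = 10/K_a with K_a=480/19 → 19/48.
Total e_ss = 19/48.

19/48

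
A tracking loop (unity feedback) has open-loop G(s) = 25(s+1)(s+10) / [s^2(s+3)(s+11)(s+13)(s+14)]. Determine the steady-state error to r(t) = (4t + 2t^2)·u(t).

G(s) has two factors of s in the denominator, so the system is type 2. Treating each term separately:
  • 4t: tracked with zero error.
  • 2t^2: e_ss = 4/K_a with K_a=125/3003 → 96.096.
Total e_ss = 96.096.

96.096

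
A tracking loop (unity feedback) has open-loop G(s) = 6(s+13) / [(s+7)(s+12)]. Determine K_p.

13/14

System type = 0 (no poles at s=0).
K_p = lim_{s→0} G(s) = 6·13 / (7·12) = 13/14.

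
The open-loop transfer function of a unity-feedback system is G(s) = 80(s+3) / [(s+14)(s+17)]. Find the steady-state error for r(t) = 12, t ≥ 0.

System type = 0 (no poles at s=0).
K_p = lim_{s→0} G(s) = 80·3 / (14·17) = 120/119.
e_ss = 12/(1 + K_p) = 12/(239/119) = 1428/239.

1428/239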